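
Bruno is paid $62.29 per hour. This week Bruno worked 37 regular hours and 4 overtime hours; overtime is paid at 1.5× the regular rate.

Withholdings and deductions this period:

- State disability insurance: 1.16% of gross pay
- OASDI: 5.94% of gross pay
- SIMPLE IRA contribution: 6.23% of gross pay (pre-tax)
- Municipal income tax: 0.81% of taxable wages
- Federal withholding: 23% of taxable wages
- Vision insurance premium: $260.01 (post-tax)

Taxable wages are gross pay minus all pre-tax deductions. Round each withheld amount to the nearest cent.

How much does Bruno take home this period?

Regular pay: 37 × $62.29 = $2,304.73
Overtime pay: 4 × $62.29 × 1.5 = $373.74
Gross pay = $2,304.73 + $373.74 = $2,678.47
SIMPLE IRA contribution: $2,678.47 × 0.0623 = $166.87
Taxable wages = $2,678.47 − $166.87 = $2,511.60
Federal withholding: $2,511.60 × 0.23 = $577.67
Municipal income tax: $2,511.60 × 0.0081 = $20.34
State disability insurance: $2,678.47 × 0.0116 = $31.07
OASDI: $2,678.47 × 0.0594 = $159.10
Vision insurance premium: $260.01
Total deductions = $166.87 + $577.67 + $20.34 + $31.07 + $159.10 + $260.01 = $1,215.06
Net pay = $2,678.47 − $1,215.06 = $1,463.41

$1,463.41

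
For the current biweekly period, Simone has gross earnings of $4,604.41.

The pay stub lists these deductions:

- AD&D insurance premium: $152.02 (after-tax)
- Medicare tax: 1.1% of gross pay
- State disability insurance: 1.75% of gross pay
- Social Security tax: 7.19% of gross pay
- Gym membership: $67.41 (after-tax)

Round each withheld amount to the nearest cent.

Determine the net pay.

Medicare tax: $4,604.41 × 0.011 = $50.65
Social Security tax: $4,604.41 × 0.0719 = $331.06
State disability insurance: $4,604.41 × 0.0175 = $80.58
AD&D insurance premium: $152.02
Gym membership: $67.41
Total deductions = $50.65 + $331.06 + $80.58 + $152.02 + $67.41 = $681.72
Net pay = $4,604.41 − $681.72 = $3,922.69

$3,922.69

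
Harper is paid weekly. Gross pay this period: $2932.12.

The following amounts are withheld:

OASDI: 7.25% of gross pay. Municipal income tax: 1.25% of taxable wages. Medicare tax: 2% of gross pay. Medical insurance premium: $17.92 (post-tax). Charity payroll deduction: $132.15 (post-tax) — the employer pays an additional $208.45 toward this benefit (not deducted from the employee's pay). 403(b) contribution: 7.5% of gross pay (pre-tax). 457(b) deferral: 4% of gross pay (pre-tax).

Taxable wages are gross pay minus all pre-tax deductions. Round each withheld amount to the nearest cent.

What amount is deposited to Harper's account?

$2141.20

457(b) deferral: $2932.12 × 0.04 = $117.28
403(b) contribution: $2932.12 × 0.075 = $219.91
Pre-tax total = $117.28 + $219.91 = $337.19
Taxable wages = $2932.12 − $337.19 = $2594.93
Municipal income tax: $2594.93 × 0.0125 = $32.44
OASDI: $2932.12 × 0.0725 = $212.58
Medicare tax: $2932.12 × 0.02 = $58.64
Medical insurance premium: $17.92
Charity payroll deduction: $132.15
(Employer's $208.45 toward charity payroll deduction is not withheld from the employee.)
Total deductions = $117.28 + $219.91 + $32.44 + $212.58 + $58.64 + $17.92 + $132.15 = $790.92
Net pay = $2932.12 − $790.92 = $2141.20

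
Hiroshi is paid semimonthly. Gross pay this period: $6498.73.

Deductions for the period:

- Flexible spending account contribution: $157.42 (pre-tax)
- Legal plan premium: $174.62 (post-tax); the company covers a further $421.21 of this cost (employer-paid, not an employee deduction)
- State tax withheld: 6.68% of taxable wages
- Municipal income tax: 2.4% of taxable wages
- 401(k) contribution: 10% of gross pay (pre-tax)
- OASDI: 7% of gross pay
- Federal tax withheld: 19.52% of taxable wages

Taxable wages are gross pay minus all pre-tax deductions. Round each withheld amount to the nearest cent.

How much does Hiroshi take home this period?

Flexible spending account contribution: $157.42
401(k) contribution: $6498.73 × 0.1 = $649.87
Pre-tax total = $157.42 + $649.87 = $807.29
Taxable wages = $6498.73 − $807.29 = $5691.44
Municipal income tax: $5691.44 × 0.024 = $136.59
Federal tax withheld: $5691.44 × 0.1952 = $1110.97
State tax withheld: $5691.44 × 0.0668 = $380.19
OASDI: $6498.73 × 0.07 = $454.91
Legal plan premium: $174.62
(Employer's $421.21 toward legal plan premium is not withheld from the employee.)
Total deductions = $157.42 + $649.87 + $136.59 + $1110.97 + $380.19 + $454.91 + $174.62 = $3064.57
Net pay = $6498.73 − $3064.57 = $3434.16

$3434.16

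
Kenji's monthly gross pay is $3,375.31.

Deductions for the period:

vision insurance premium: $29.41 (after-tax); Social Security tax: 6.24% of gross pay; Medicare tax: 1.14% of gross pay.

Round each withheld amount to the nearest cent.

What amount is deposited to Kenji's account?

$3,096.80

Medicare tax: $3,375.31 × 0.0114 = $38.48
Social Security tax: $3,375.31 × 0.0624 = $210.62
Vision insurance premium: $29.41
Total deductions = $38.48 + $210.62 + $29.41 = $278.51
Net pay = $3,375.31 − $278.51 = $3,096.80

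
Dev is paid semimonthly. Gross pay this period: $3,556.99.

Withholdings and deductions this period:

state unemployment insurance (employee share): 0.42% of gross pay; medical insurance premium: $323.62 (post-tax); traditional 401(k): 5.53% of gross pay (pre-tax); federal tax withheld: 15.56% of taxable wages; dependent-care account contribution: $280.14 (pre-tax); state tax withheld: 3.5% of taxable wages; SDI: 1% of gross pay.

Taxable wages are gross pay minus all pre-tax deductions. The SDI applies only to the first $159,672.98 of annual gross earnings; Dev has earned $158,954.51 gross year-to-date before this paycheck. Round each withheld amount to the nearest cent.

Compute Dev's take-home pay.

Dependent-care account contribution: $280.14
Traditional 401(k): $3,556.99 × 0.0553 = $196.70
Pre-tax total = $280.14 + $196.70 = $476.84
Taxable wages = $3,556.99 − $476.84 = $3,080.15
Federal tax withheld: $3,080.15 × 0.1556 = $479.27
State tax withheld: $3,080.15 × 0.035 = $107.81
SDI: only $159,672.98 − $158,954.51 = $718.47 of this check is subject → $718.47 × 0.01 = $7.18
State unemployment insurance (employee share): $3,556.99 × 0.0042 = $14.94
Medical insurance premium: $323.62
Total deductions = $280.14 + $196.70 + $479.27 + $107.81 + $7.18 + $14.94 + $323.62 = $1,409.66
Net pay = $3,556.99 − $1,409.66 = $2,147.33

$2,147.33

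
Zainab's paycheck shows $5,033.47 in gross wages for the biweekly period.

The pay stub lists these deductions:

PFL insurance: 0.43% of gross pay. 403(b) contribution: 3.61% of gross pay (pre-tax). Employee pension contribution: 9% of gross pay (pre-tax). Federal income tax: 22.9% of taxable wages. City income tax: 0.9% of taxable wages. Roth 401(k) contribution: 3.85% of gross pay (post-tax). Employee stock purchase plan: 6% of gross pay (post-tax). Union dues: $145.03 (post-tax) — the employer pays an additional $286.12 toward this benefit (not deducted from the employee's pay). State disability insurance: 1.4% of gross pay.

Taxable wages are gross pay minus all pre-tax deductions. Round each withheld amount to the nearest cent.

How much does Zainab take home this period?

403(b) contribution: $5,033.47 × 0.0361 = $181.71
Employee pension contribution: $5,033.47 × 0.09 = $453.01
Pre-tax total = $181.71 + $453.01 = $634.72
Taxable wages = $5,033.47 − $634.72 = $4,398.75
Federal income tax: $4,398.75 × 0.229 = $1,007.31
City income tax: $4,398.75 × 0.009 = $39.59
PFL insurance: $5,033.47 × 0.0043 = $21.64
State disability insurance: $5,033.47 × 0.014 = $70.47
Employee stock purchase plan: $5,033.47 × 0.06 = $302.01
Roth 401(k) contribution: $5,033.47 × 0.0385 = $193.79
Union dues: $145.03
(Employer's $286.12 toward union dues is not withheld from the employee.)
Total deductions = $181.71 + $453.01 + $1,007.31 + $39.59 + $21.64 + $70.47 + $302.01 + $193.79 + $145.03 = $2,414.56
Net pay = $5,033.47 − $2,414.56 = $2,618.91

$2,618.91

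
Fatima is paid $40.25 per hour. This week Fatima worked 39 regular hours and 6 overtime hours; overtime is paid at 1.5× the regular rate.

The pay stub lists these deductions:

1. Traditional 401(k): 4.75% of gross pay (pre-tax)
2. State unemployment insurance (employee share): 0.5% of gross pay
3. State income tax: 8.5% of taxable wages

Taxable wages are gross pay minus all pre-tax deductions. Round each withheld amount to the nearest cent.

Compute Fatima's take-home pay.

Regular pay: 39 × $40.25 = $1,569.75
Overtime pay: 6 × $40.25 × 1.5 = $362.25
Gross pay = $1,569.75 + $362.25 = $1,932.00
Traditional 401(k): $1,932.00 × 0.0475 = $91.77
Taxable wages = $1,932.00 − $91.77 = $1,840.23
State income tax: $1,840.23 × 0.085 = $156.42
State unemployment insurance (employee share): $1,932.00 × 0.005 = $9.66
Total deductions = $91.77 + $156.42 + $9.66 = $257.85
Net pay = $1,932.00 − $257.85 = $1,674.15

$1,674.15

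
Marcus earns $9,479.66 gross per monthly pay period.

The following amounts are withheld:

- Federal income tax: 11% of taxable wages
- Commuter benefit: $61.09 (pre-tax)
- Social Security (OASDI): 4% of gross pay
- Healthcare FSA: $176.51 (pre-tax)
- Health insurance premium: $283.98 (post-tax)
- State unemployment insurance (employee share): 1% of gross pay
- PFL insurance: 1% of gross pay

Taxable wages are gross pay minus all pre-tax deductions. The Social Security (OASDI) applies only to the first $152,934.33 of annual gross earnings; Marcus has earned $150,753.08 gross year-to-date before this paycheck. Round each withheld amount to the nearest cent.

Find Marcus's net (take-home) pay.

$7,664.60

Commuter benefit: $61.09
Healthcare FSA: $176.51
Pre-tax total = $61.09 + $176.51 = $237.60
Taxable wages = $9,479.66 − $237.60 = $9,242.06
Federal income tax: $9,242.06 × 0.11 = $1,016.63
Social Security (OASDI): only $152,934.33 − $150,753.08 = $2,181.25 of this check is subject → $2,181.25 × 0.04 = $87.25
PFL insurance: $9,479.66 × 0.01 = $94.80
State unemployment insurance (employee share): $9,479.66 × 0.01 = $94.80
Health insurance premium: $283.98
Total deductions = $61.09 + $176.51 + $1,016.63 + $87.25 + $94.80 + $94.80 + $283.98 = $1,815.06
Net pay = $9,479.66 − $1,815.06 = $7,664.60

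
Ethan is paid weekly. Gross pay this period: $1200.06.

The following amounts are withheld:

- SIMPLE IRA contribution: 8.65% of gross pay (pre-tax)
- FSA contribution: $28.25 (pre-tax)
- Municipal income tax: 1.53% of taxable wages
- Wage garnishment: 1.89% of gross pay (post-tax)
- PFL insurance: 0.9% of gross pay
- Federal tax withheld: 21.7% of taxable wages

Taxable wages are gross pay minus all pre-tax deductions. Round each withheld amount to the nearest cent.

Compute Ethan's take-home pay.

$786.42

SIMPLE IRA contribution: $1200.06 × 0.0865 = $103.81
FSA contribution: $28.25
Pre-tax total = $103.81 + $28.25 = $132.06
Taxable wages = $1200.06 − $132.06 = $1068.00
Federal tax withheld: $1068.00 × 0.217 = $231.76
Municipal income tax: $1068.00 × 0.0153 = $16.34
PFL insurance: $1200.06 × 0.009 = $10.80
Wage garnishment: $1200.06 × 0.0189 = $22.68
Total deductions = $103.81 + $28.25 + $231.76 + $16.34 + $10.80 + $22.68 = $413.64
Net pay = $1200.06 − $413.64 = $786.42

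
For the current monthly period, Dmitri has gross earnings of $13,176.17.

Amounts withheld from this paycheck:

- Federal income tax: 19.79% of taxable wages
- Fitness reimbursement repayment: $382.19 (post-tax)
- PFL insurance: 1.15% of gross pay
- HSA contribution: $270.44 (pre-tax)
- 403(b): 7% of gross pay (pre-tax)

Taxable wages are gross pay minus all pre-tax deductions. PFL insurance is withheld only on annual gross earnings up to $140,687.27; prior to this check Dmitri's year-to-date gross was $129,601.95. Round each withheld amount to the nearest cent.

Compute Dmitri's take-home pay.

$9,102.22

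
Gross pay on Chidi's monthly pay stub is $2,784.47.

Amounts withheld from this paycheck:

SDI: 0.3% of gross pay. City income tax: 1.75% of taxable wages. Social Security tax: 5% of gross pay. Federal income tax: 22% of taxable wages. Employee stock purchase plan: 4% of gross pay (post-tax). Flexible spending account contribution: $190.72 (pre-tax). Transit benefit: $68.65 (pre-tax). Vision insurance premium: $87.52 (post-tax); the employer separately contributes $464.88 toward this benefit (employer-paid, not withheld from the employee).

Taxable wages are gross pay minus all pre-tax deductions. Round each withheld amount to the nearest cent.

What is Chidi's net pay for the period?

Flexible spending account contribution: $190.72
Transit benefit: $68.65
Pre-tax total = $190.72 + $68.65 = $259.37
Taxable wages = $2,784.47 − $259.37 = $2,525.10
City income tax: $2,525.10 × 0.0175 = $44.19
Federal income tax: $2,525.10 × 0.22 = $555.52
Social Security tax: $2,784.47 × 0.05 = $139.22
SDI: $2,784.47 × 0.003 = $8.35
Employee stock purchase plan: $2,784.47 × 0.04 = $111.38
Vision insurance premium: $87.52
(Employer's $464.88 toward vision insurance premium is not withheld from the employee.)
Total deductions = $190.72 + $68.65 + $44.19 + $555.52 + $139.22 + $8.35 + $111.38 + $87.52 = $1,205.55
Net pay = $2,784.47 − $1,205.55 = $1,578.92

$1,578.92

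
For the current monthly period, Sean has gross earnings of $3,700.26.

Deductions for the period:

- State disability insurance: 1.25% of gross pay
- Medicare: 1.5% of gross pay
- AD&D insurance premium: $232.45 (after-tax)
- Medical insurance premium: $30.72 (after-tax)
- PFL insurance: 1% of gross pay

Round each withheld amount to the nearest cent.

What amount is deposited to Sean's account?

State disability insurance: $3,700.26 × 0.0125 = $46.25
Medicare: $3,700.26 × 0.015 = $55.50
PFL insurance: $3,700.26 × 0.01 = $37.00
Medical insurance premium: $30.72
AD&D insurance premium: $232.45
Total deductions = $46.25 + $55.50 + $37.00 + $30.72 + $232.45 = $401.92
Net pay = $3,700.26 − $401.92 = $3,298.34

$3,298.34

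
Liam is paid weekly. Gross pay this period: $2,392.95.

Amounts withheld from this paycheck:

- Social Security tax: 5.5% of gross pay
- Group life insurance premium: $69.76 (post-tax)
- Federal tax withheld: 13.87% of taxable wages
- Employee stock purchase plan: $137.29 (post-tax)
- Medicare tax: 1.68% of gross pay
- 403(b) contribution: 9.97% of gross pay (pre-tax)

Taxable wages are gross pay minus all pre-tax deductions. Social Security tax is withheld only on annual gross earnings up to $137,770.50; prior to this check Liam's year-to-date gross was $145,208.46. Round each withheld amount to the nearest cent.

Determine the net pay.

403(b) contribution: $2,392.95 × 0.0997 = $238.58
Taxable wages = $2,392.95 − $238.58 = $2,154.37
Federal tax withheld: $2,154.37 × 0.1387 = $298.81
Social Security tax: annual cap $137,770.50 already reached (YTD $145,208.46), so $0.00
Medicare tax: $2,392.95 × 0.0168 = $40.20
Group life insurance premium: $69.76
Employee stock purchase plan: $137.29
Total deductions = $238.58 + $298.81 + $0.00 + $40.20 + $69.76 + $137.29 = $784.64
Net pay = $2,392.95 − $784.64 = $1,608.31

$1,608.31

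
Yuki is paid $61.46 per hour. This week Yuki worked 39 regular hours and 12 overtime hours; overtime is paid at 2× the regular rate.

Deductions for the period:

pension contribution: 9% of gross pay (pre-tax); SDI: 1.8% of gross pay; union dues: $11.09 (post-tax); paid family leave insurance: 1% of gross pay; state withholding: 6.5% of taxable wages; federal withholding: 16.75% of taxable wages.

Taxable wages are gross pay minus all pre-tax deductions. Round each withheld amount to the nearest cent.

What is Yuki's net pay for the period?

$2584.77

Regular pay: 39 × $61.46 = $2396.94
Overtime pay: 12 × $61.46 × 2 = $1475.04
Gross pay = $2396.94 + $1475.04 = $3871.98
Pension contribution: $3871.98 × 0.09 = $348.48
Taxable wages = $3871.98 − $348.48 = $3523.50
State withholding: $3523.50 × 0.065 = $229.03
Federal withholding: $3523.50 × 0.1675 = $590.19
SDI: $3871.98 × 0.018 = $69.70
Paid family leave insurance: $3871.98 × 0.01 = $38.72
Union dues: $11.09
Total deductions = $348.48 + $229.03 + $590.19 + $69.70 + $38.72 + $11.09 = $1287.21
Net pay = $3871.98 − $1287.21 = $2584.77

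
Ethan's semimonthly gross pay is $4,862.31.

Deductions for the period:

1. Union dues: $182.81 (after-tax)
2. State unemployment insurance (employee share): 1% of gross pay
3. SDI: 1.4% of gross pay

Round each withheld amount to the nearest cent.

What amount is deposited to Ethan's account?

State unemployment insurance (employee share): $4,862.31 × 0.01 = $48.62
SDI: $4,862.31 × 0.014 = $68.07
Union dues: $182.81
Total deductions = $48.62 + $68.07 + $182.81 = $299.50
Net pay = $4,862.31 − $299.50 = $4,562.81

$4,562.81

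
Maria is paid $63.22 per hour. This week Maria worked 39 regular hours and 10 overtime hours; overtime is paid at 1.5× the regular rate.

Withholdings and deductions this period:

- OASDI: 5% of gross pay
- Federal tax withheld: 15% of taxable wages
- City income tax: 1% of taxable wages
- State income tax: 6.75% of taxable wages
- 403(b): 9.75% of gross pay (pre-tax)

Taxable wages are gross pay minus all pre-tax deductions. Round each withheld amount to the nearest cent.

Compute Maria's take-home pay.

$2,209.41

Regular pay: 39 × $63.22 = $2,465.58
Overtime pay: 10 × $63.22 × 1.5 = $948.30
Gross pay = $2,465.58 + $948.30 = $3,413.88
403(b): $3,413.88 × 0.0975 = $332.85
Taxable wages = $3,413.88 − $332.85 = $3,081.03
Federal tax withheld: $3,081.03 × 0.15 = $462.15
City income tax: $3,081.03 × 0.01 = $30.81
State income tax: $3,081.03 × 0.0675 = $207.97
OASDI: $3,413.88 × 0.05 = $170.69
Total deductions = $332.85 + $462.15 + $30.81 + $207.97 + $170.69 = $1,204.47
Net pay = $3,413.88 − $1,204.47 = $2,209.41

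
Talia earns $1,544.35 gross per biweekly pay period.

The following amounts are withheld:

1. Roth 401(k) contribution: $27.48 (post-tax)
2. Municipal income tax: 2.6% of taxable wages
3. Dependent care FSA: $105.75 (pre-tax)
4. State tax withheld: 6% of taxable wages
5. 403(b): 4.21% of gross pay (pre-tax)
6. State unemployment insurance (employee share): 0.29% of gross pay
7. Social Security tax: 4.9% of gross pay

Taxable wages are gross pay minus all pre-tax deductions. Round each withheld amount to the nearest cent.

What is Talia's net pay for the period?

403(b): $1,544.35 × 0.0421 = $65.02
Dependent care FSA: $105.75
Pre-tax total = $65.02 + $105.75 = $170.77
Taxable wages = $1,544.35 − $170.77 = $1,373.58
State tax withheld: $1,373.58 × 0.06 = $82.41
Municipal income tax: $1,373.58 × 0.026 = $35.71
Social Security tax: $1,544.35 × 0.049 = $75.67
State unemployment insurance (employee share): $1,544.35 × 0.0029 = $4.48
Roth 401(k) contribution: $27.48
Total deductions = $65.02 + $105.75 + $82.41 + $35.71 + $75.67 + $4.48 + $27.48 = $396.52
Net pay = $1,544.35 − $396.52 = $1,147.83

$1,147.83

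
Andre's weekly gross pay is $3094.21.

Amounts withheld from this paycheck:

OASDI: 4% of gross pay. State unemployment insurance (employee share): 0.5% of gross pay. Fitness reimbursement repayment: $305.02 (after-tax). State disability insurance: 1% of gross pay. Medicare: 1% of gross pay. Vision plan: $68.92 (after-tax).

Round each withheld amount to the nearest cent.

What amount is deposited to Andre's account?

$2519.15

OASDI: $3094.21 × 0.04 = $123.77
State disability insurance: $3094.21 × 0.01 = $30.94
Medicare: $3094.21 × 0.01 = $30.94
State unemployment insurance (employee share): $3094.21 × 0.005 = $15.47
Vision plan: $68.92
Fitness reimbursement repayment: $305.02
Total deductions = $123.77 + $30.94 + $30.94 + $15.47 + $68.92 + $305.02 = $575.06
Net pay = $3094.21 − $575.06 = $2519.15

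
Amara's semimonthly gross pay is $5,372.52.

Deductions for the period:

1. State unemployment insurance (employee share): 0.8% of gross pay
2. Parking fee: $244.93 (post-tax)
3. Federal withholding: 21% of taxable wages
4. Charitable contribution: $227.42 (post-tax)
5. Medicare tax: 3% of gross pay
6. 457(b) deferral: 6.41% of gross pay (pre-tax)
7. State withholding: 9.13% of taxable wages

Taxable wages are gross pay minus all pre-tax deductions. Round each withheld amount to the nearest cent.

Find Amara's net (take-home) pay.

457(b) deferral: $5,372.52 × 0.0641 = $344.38
Taxable wages = $5,372.52 − $344.38 = $5,028.14
State withholding: $5,028.14 × 0.0913 = $459.07
Federal withholding: $5,028.14 × 0.21 = $1,055.91
Medicare tax: $5,372.52 × 0.03 = $161.18
State unemployment insurance (employee share): $5,372.52 × 0.008 = $42.98
Parking fee: $244.93
Charitable contribution: $227.42
Total deductions = $344.38 + $459.07 + $1,055.91 + $161.18 + $42.98 + $244.93 + $227.42 = $2,535.87
Net pay = $5,372.52 − $2,535.87 = $2,836.65

$2,836.65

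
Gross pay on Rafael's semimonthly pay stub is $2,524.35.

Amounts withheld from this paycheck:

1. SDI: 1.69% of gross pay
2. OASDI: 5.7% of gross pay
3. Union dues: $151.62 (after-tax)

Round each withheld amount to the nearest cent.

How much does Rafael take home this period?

$2,186.18

SDI: $2,524.35 × 0.0169 = $42.66
OASDI: $2,524.35 × 0.057 = $143.89
Union dues: $151.62
Total deductions = $42.66 + $143.89 + $151.62 = $338.17
Net pay = $2,524.35 − $338.17 = $2,186.18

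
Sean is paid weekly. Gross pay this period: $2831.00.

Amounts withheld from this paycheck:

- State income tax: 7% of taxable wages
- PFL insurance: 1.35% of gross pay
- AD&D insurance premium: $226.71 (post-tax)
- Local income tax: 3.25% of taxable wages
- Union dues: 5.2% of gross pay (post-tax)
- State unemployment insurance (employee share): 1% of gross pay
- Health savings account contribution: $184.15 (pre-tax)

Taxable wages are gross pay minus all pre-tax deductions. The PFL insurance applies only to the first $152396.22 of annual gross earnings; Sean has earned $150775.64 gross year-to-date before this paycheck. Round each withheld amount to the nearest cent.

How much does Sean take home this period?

$1951.44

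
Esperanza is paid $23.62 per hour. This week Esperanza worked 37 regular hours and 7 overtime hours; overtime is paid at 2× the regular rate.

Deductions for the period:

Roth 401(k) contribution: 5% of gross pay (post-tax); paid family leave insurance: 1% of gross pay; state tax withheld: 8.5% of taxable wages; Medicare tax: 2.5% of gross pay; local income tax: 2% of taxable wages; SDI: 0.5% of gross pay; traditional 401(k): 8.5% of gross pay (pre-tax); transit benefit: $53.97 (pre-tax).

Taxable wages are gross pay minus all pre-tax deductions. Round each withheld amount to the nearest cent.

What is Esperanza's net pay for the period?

Regular pay: 37 × $23.62 = $873.94
Overtime pay: 7 × $23.62 × 2 = $330.68
Gross pay = $873.94 + $330.68 = $1,204.62
Traditional 401(k): $1,204.62 × 0.085 = $102.39
Transit benefit: $53.97
Pre-tax total = $102.39 + $53.97 = $156.36
Taxable wages = $1,204.62 − $156.36 = $1,048.26
Local income tax: $1,048.26 × 0.02 = $20.97
State tax withheld: $1,048.26 × 0.085 = $89.10
SDI: $1,204.62 × 0.005 = $6.02
Medicare tax: $1,204.62 × 0.025 = $30.12
Paid family leave insurance: $1,204.62 × 0.01 = $12.05
Roth 401(k) contribution: $1,204.62 × 0.05 = $60.23
Total deductions = $102.39 + $53.97 + $20.97 + $89.10 + $6.02 + $30.12 + $12.05 + $60.23 = $374.85
Net pay = $1,204.62 − $374.85 = $829.77

$829.77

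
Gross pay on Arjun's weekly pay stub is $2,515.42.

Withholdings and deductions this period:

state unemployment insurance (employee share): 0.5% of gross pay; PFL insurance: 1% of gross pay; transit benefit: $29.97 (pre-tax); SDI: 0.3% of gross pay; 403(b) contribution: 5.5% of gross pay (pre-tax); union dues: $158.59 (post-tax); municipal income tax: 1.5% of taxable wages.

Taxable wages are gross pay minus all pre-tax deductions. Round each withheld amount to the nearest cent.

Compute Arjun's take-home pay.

403(b) contribution: $2,515.42 × 0.055 = $138.35
Transit benefit: $29.97
Pre-tax total = $138.35 + $29.97 = $168.32
Taxable wages = $2,515.42 − $168.32 = $2,347.10
Municipal income tax: $2,347.10 × 0.015 = $35.21
SDI: $2,515.42 × 0.003 = $7.55
PFL insurance: $2,515.42 × 0.01 = $25.15
State unemployment insurance (employee share): $2,515.42 × 0.005 = $12.58
Union dues: $158.59
Total deductions = $138.35 + $29.97 + $35.21 + $7.55 + $25.15 + $12.58 + $158.59 = $407.40
Net pay = $2,515.42 − $407.40 = $2,108.02

$2,108.02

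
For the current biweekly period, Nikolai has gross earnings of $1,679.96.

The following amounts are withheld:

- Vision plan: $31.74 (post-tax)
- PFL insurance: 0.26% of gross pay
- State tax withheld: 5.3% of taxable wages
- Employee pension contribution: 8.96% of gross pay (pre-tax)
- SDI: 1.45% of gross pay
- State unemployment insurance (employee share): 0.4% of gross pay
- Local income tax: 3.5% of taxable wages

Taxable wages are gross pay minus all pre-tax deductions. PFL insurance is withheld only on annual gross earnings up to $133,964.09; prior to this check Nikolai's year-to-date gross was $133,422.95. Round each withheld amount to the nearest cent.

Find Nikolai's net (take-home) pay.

Employee pension contribution: $1,679.96 × 0.0896 = $150.52
Taxable wages = $1,679.96 − $150.52 = $1,529.44
Local income tax: $1,529.44 × 0.035 = $53.53
State tax withheld: $1,529.44 × 0.053 = $81.06
State unemployment insurance (employee share): $1,679.96 × 0.004 = $6.72
PFL insurance: only $133,964.09 − $133,422.95 = $541.14 of this check is subject → $541.14 × 0.0026 = $1.41
SDI: $1,679.96 × 0.0145 = $24.36
Vision plan: $31.74
Total deductions = $150.52 + $53.53 + $81.06 + $6.72 + $1.41 + $24.36 + $31.74 = $349.34
Net pay = $1,679.96 − $349.34 = $1,330.62

$1,330.62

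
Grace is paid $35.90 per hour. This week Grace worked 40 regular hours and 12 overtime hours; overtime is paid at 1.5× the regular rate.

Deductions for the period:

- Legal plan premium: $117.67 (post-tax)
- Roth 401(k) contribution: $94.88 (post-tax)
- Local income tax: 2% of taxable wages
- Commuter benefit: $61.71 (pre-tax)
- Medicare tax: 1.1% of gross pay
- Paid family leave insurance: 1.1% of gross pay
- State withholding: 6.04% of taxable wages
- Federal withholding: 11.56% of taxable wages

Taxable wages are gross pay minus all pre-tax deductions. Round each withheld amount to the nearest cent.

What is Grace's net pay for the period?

Regular pay: 40 × $35.90 = $1,436.00
Overtime pay: 12 × $35.90 × 1.5 = $646.20
Gross pay = $1,436.00 + $646.20 = $2,082.20
Commuter benefit: $61.71
Taxable wages = $2,082.20 − $61.71 = $2,020.49
State withholding: $2,020.49 × 0.0604 = $122.04
Local income tax: $2,020.49 × 0.02 = $40.41
Federal withholding: $2,020.49 × 0.1156 = $233.57
Paid family leave insurance: $2,082.20 × 0.011 = $22.90
Medicare tax: $2,082.20 × 0.011 = $22.90
Legal plan premium: $117.67
Roth 401(k) contribution: $94.88
Total deductions = $61.71 + $122.04 + $40.41 + $233.57 + $22.90 + $22.90 + $117.67 + $94.88 = $716.08
Net pay = $2,082.20 − $716.08 = $1,366.12

$1,366.12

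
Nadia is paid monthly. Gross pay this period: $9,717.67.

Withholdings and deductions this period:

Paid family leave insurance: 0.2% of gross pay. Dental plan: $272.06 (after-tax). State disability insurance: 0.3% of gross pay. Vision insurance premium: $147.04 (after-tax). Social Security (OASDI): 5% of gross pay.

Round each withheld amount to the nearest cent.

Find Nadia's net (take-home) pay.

$8,764.10

Paid family leave insurance: $9,717.67 × 0.002 = $19.44
State disability insurance: $9,717.67 × 0.003 = $29.15
Social Security (OASDI): $9,717.67 × 0.05 = $485.88
Dental plan: $272.06
Vision insurance premium: $147.04
Total deductions = $19.44 + $29.15 + $485.88 + $272.06 + $147.04 = $953.57
Net pay = $9,717.67 − $953.57 = $8,764.10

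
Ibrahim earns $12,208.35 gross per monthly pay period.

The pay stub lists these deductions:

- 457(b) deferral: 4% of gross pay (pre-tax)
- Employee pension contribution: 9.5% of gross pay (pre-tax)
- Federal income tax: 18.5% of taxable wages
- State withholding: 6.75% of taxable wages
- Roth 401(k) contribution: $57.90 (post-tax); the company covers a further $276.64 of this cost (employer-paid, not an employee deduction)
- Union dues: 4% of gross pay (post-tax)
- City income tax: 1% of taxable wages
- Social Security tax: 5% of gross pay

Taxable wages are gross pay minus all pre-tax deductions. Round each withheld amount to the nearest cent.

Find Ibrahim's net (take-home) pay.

457(b) deferral: $12,208.35 × 0.04 = $488.33
Employee pension contribution: $12,208.35 × 0.095 = $1,159.79
Pre-tax total = $488.33 + $1,159.79 = $1,648.12
Taxable wages = $12,208.35 − $1,648.12 = $10,560.23
Federal income tax: $10,560.23 × 0.185 = $1,953.64
City income tax: $10,560.23 × 0.01 = $105.60
State withholding: $10,560.23 × 0.0675 = $712.82
Social Security tax: $12,208.35 × 0.05 = $610.42
Union dues: $12,208.35 × 0.04 = $488.33
Roth 401(k) contribution: $57.90
(Employer's $276.64 toward Roth 401(k) contribution is not withheld from the employee.)
Total deductions = $488.33 + $1,159.79 + $1,953.64 + $105.60 + $712.82 + $610.42 + $488.33 + $57.90 = $5,576.83
Net pay = $12,208.35 − $5,576.83 = $6,631.52

$6,631.52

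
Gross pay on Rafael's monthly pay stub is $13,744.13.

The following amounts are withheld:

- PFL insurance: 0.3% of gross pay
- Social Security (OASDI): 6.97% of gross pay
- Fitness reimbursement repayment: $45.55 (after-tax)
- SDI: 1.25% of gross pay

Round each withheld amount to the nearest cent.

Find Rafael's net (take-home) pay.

PFL insurance: $13,744.13 × 0.003 = $41.23
Social Security (OASDI): $13,744.13 × 0.0697 = $957.97
SDI: $13,744.13 × 0.0125 = $171.80
Fitness reimbursement repayment: $45.55
Total deductions = $41.23 + $957.97 + $171.80 + $45.55 = $1,216.55
Net pay = $13,744.13 − $1,216.55 = $12,527.58

$12,527.58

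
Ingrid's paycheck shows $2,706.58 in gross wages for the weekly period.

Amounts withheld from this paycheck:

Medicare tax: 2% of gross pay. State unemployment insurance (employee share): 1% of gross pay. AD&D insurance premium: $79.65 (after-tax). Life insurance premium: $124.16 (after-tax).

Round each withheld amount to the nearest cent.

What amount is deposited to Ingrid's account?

Medicare tax: $2,706.58 × 0.02 = $54.13
State unemployment insurance (employee share): $2,706.58 × 0.01 = $27.07
Life insurance premium: $124.16
AD&D insurance premium: $79.65
Total deductions = $54.13 + $27.07 + $124.16 + $79.65 = $285.01
Net pay = $2,706.58 − $285.01 = $2,421.57

$2,421.57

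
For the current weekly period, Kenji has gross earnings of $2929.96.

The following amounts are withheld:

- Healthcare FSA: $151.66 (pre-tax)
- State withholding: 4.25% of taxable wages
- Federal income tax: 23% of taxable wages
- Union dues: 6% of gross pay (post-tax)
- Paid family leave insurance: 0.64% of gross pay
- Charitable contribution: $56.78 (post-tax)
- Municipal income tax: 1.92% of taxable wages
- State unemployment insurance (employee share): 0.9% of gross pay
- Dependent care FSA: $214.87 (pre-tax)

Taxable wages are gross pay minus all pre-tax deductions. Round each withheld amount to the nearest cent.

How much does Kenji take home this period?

$1537.97

Healthcare FSA: $151.66
Dependent care FSA: $214.87
Pre-tax total = $151.66 + $214.87 = $366.53
Taxable wages = $2929.96 − $366.53 = $2563.43
State withholding: $2563.43 × 0.0425 = $108.95
Federal income tax: $2563.43 × 0.23 = $589.59
Municipal income tax: $2563.43 × 0.0192 = $49.22
State unemployment insurance (employee share): $2929.96 × 0.009 = $26.37
Paid family leave insurance: $2929.96 × 0.0064 = $18.75
Union dues: $2929.96 × 0.06 = $175.80
Charitable contribution: $56.78
Total deductions = $151.66 + $214.87 + $108.95 + $589.59 + $49.22 + $26.37 + $18.75 + $175.80 + $56.78 = $1391.99
Net pay = $2929.96 − $1391.99 = $1537.97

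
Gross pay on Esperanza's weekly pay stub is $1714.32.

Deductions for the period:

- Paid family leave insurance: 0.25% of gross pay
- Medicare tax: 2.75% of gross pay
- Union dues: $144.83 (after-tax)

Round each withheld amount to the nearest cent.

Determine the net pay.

$1518.06

Medicare tax: $1714.32 × 0.0275 = $47.14
Paid family leave insurance: $1714.32 × 0.0025 = $4.29
Union dues: $144.83
Total deductions = $47.14 + $4.29 + $144.83 = $196.26
Net pay = $1714.32 − $196.26 = $1518.06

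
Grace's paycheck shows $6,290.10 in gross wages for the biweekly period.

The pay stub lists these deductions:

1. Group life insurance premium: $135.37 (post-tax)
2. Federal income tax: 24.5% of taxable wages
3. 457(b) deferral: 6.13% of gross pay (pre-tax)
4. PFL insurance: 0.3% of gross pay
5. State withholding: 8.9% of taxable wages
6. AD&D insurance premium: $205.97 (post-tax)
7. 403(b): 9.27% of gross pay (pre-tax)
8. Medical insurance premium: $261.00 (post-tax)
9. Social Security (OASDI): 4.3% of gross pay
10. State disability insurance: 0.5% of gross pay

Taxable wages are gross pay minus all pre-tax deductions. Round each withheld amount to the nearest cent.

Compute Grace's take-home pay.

$2,620.94

403(b): $6,290.10 × 0.0927 = $583.09
457(b) deferral: $6,290.10 × 0.0613 = $385.58
Pre-tax total = $583.09 + $385.58 = $968.67
Taxable wages = $6,290.10 − $968.67 = $5,321.43
Federal income tax: $5,321.43 × 0.245 = $1,303.75
State withholding: $5,321.43 × 0.089 = $473.61
Social Security (OASDI): $6,290.10 × 0.043 = $270.47
State disability insurance: $6,290.10 × 0.005 = $31.45
PFL insurance: $6,290.10 × 0.003 = $18.87
Group life insurance premium: $135.37
Medical insurance premium: $261.00
AD&D insurance premium: $205.97
Total deductions = $583.09 + $385.58 + $1,303.75 + $473.61 + $270.47 + $31.45 + $18.87 + $135.37 + $261.00 + $205.97 = $3,669.16
Net pay = $6,290.10 − $3,669.16 = $2,620.94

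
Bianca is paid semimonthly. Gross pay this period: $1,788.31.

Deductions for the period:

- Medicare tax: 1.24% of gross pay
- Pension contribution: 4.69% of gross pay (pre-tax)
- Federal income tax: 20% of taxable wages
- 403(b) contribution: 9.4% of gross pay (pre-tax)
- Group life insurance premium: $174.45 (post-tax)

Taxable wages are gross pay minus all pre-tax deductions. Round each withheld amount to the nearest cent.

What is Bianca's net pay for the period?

Pension contribution: $1,788.31 × 0.0469 = $83.87
403(b) contribution: $1,788.31 × 0.094 = $168.10
Pre-tax total = $83.87 + $168.10 = $251.97
Taxable wages = $1,788.31 − $251.97 = $1,536.34
Federal income tax: $1,536.34 × 0.2 = $307.27
Medicare tax: $1,788.31 × 0.0124 = $22.18
Group life insurance premium: $174.45
Total deductions = $83.87 + $168.10 + $307.27 + $22.18 + $174.45 = $755.87
Net pay = $1,788.31 − $755.87 = $1,032.44

$1,032.44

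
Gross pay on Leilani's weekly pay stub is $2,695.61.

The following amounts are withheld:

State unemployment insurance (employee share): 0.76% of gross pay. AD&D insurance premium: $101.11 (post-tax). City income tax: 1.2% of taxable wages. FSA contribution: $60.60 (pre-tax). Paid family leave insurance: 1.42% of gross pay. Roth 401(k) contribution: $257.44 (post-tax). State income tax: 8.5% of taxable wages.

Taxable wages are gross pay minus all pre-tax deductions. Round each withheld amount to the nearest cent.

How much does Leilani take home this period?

$1,962.09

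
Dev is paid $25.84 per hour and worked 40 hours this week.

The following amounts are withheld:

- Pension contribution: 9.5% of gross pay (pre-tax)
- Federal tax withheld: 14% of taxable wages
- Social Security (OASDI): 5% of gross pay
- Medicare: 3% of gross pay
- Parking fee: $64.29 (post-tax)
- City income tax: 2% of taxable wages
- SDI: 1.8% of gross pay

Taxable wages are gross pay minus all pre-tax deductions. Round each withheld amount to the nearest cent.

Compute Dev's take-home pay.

$620.16

Gross pay: 40 × $25.84 = $1,033.60
Pension contribution: $1,033.60 × 0.095 = $98.19
Taxable wages = $1,033.60 − $98.19 = $935.41
City income tax: $935.41 × 0.02 = $18.71
Federal tax withheld: $935.41 × 0.14 = $130.96
Medicare: $1,033.60 × 0.03 = $31.01
SDI: $1,033.60 × 0.018 = $18.60
Social Security (OASDI): $1,033.60 × 0.05 = $51.68
Parking fee: $64.29
Total deductions = $98.19 + $18.71 + $130.96 + $31.01 + $18.60 + $51.68 + $64.29 = $413.44
Net pay = $1,033.60 − $413.44 = $620.16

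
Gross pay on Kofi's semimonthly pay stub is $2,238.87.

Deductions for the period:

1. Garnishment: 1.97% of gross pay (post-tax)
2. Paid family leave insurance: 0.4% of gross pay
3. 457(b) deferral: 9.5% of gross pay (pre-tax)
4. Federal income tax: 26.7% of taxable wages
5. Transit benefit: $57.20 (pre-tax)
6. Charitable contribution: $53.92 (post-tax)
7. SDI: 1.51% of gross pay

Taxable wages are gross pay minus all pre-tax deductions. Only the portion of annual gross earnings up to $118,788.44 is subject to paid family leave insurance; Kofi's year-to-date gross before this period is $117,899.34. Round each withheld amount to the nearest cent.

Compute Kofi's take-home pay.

457(b) deferral: $2,238.87 × 0.095 = $212.69
Transit benefit: $57.20
Pre-tax total = $212.69 + $57.20 = $269.89
Taxable wages = $2,238.87 − $269.89 = $1,968.98
Federal income tax: $1,968.98 × 0.267 = $525.72
Paid family leave insurance: only $118,788.44 − $117,899.34 = $889.10 of this check is subject → $889.10 × 0.004 = $3.56
SDI: $2,238.87 × 0.0151 = $33.81
Garnishment: $2,238.87 × 0.0197 = $44.11
Charitable contribution: $53.92
Total deductions = $212.69 + $57.20 + $525.72 + $3.56 + $33.81 + $44.11 + $53.92 = $931.01
Net pay = $2,238.87 − $931.01 = $1,307.86

$1,307.86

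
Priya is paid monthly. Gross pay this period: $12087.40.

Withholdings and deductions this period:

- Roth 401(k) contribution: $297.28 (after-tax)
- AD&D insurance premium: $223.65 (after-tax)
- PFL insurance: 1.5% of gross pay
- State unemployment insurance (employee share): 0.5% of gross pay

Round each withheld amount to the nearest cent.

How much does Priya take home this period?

PFL insurance: $12087.40 × 0.015 = $181.31
State unemployment insurance (employee share): $12087.40 × 0.005 = $60.44
Roth 401(k) contribution: $297.28
AD&D insurance premium: $223.65
Total deductions = $181.31 + $60.44 + $297.28 + $223.65 = $762.68
Net pay = $12087.40 − $762.68 = $11324.72

$11324.72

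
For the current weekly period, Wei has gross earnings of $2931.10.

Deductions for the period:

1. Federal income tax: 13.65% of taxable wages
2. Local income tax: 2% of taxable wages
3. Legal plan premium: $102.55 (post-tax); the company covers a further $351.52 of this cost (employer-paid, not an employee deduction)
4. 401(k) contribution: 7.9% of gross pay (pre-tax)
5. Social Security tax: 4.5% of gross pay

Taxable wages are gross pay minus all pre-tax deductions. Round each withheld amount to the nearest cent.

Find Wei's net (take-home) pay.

$2042.61

401(k) contribution: $2931.10 × 0.079 = $231.56
Taxable wages = $2931.10 − $231.56 = $2699.54
Local income tax: $2699.54 × 0.02 = $53.99
Federal income tax: $2699.54 × 0.1365 = $368.49
Social Security tax: $2931.10 × 0.045 = $131.90
Legal plan premium: $102.55
(Employer's $351.52 toward legal plan premium is not withheld from the employee.)
Total deductions = $231.56 + $53.99 + $368.49 + $131.90 + $102.55 = $888.49
Net pay = $2931.10 − $888.49 = $2042.61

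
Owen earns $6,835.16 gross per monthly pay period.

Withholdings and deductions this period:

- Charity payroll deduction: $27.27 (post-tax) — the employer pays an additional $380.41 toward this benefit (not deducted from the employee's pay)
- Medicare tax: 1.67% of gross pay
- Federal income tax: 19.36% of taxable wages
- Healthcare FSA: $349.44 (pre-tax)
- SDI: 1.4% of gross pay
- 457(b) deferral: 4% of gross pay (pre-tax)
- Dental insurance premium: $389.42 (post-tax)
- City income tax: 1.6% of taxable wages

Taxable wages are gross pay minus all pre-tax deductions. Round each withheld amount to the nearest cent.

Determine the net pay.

457(b) deferral: $6,835.16 × 0.04 = $273.41
Healthcare FSA: $349.44
Pre-tax total = $273.41 + $349.44 = $622.85
Taxable wages = $6,835.16 − $622.85 = $6,212.31
Federal income tax: $6,212.31 × 0.1936 = $1,202.70
City income tax: $6,212.31 × 0.016 = $99.40
SDI: $6,835.16 × 0.014 = $95.69
Medicare tax: $6,835.16 × 0.0167 = $114.15
Charity payroll deduction: $27.27
Dental insurance premium: $389.42
(Employer's $380.41 toward charity payroll deduction is not withheld from the employee.)
Total deductions = $273.41 + $349.44 + $1,202.70 + $99.40 + $95.69 + $114.15 + $27.27 + $389.42 = $2,551.48
Net pay = $6,835.16 − $2,551.48 = $4,283.68

$4,283.68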